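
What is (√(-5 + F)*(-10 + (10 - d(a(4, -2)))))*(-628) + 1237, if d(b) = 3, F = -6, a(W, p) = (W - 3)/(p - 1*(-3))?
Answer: 1237 + 1884*I*√11 ≈ 1237.0 + 6248.5*I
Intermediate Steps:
a(W, p) = (-3 + W)/(3 + p) (a(W, p) = (-3 + W)/(p + 3) = (-3 + W)/(3 + p))
(√(-5 + F)*(-10 + (10 - d(a(4, -2)))))*(-628) + 1237 = (√(-5 - 6)*(-10 + (10 - 1*3)))*(-628) + 1237 = (√(-11)*(-10 + (10 - 3)))*(-628) + 1237 = ((I*√11)*(-10 + 7))*(-628) + 1237 = ((I*√11)*(-3))*(-628) + 1237 = -3*I*√11*(-628) + 1237 = 1884*I*√11 + 1237 = 1237 + 1884*I*√11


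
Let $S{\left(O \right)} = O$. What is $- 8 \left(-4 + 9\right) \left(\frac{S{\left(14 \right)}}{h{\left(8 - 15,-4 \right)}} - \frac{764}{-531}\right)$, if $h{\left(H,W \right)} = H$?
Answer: $\frac{11920}{531} \approx 22.448$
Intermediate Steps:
$- 8 \left(-4 + 9\right) \left(\frac{S{\left(14 \right)}}{h{\left(8 - 15,-4 \right)}} - \frac{764}{-531}\right) = - 8 \left(-4 + 9\right) \left(\frac{14}{8 - 15} - \frac{764}{-531}\right) = \left(-8\right) 5 \left(\frac{14}{8 - 15} - - \frac{764}{531}\right) = - 40 \left(\frac{14}{-7} + \frac{764}{531}\right) = - 40 \left(14 \left(- \frac{1}{7}\right) + \frac{764}{531}\right) = - 40 \left(-2 + \frac{764}{531}\right) = \left(-40\right) \left(- \frac{298}{531}\right) = \frac{11920}{531}$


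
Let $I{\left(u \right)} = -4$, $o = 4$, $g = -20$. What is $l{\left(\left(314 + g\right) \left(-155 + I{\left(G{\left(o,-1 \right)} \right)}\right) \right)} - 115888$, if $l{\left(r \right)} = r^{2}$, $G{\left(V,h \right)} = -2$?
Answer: $2185072628$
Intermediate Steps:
$l{\left(\left(314 + g\right) \left(-155 + I{\left(G{\left(o,-1 \right)} \right)}\right) \right)} - 115888 = \left(\left(314 - 20\right) \left(-155 - 4\right)\right)^{2} - 115888 = \left(294 \left(-159\right)\right)^{2} - 115888 = \left(-46746\right)^{2} - 115888 = 2185188516 - 115888 = 2185072628$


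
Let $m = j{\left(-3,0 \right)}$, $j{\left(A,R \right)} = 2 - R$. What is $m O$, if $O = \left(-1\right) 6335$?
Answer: $-12670$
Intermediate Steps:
$O = -6335$
$m = 2$ ($m = 2 - 0 = 2 + 0 = 2$)
$m O = 2 \left(-6335\right) = -12670$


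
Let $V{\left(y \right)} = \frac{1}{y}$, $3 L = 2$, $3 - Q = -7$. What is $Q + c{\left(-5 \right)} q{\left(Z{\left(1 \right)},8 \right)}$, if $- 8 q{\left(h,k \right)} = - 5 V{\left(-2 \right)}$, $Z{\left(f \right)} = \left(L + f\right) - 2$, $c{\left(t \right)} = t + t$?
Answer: $\frac{105}{8} \approx 13.125$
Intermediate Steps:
$Q = 10$ ($Q = 3 - -7 = 3 + 7 = 10$)
$c{\left(t \right)} = 2 t$
$L = \frac{2}{3}$ ($L = \frac{1}{3} \cdot 2 = \frac{2}{3} \approx 0.66667$)
$Z{\left(f \right)} = - \frac{4}{3} + f$ ($Z{\left(f \right)} = \left(\frac{2}{3} + f\right) - 2 = - \frac{4}{3} + f$)
$q{\left(h,k \right)} = - \frac{5}{16}$ ($q{\left(h,k \right)} = - \frac{\left(-5\right) \frac{1}{-2}}{8} = - \frac{\left(-5\right) \left(- \frac{1}{2}\right)}{8} = \left(- \frac{1}{8}\right) \frac{5}{2} = - \frac{5}{16}$)
$Q + c{\left(-5 \right)} q{\left(Z{\left(1 \right)},8 \right)} = 10 + 2 \left(-5\right) \left(- \frac{5}{16}\right) = 10 - - \frac{25}{8} = 10 + \frac{25}{8} = \frac{105}{8}$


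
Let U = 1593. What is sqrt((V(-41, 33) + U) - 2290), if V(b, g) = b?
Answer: 3*I*sqrt(82) ≈ 27.166*I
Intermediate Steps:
sqrt((V(-41, 33) + U) - 2290) = sqrt((-41 + 1593) - 2290) = sqrt(1552 - 2290) = sqrt(-738) = 3*I*sqrt(82)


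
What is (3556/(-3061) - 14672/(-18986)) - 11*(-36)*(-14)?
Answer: -161109258324/29058073 ≈ -5544.4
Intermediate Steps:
(3556/(-3061) - 14672/(-18986)) - 11*(-36)*(-14) = (3556*(-1/3061) - 14672*(-1/18986)) - (-396)*(-14) = (-3556/3061 + 7336/9493) - 1*5544 = -11301612/29058073 - 5544 = -161109258324/29058073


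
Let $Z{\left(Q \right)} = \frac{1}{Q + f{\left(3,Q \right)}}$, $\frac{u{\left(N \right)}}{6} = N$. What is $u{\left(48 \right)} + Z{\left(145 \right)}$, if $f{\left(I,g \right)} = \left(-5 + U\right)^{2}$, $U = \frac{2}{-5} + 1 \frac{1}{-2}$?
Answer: $\frac{5178628}{17981} \approx 288.01$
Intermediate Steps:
$u{\left(N \right)} = 6 N$
$U = - \frac{9}{10}$ ($U = 2 \left(- \frac{1}{5}\right) + 1 \left(- \frac{1}{2}\right) = - \frac{2}{5} - \frac{1}{2} = - \frac{9}{10} \approx -0.9$)
$f{\left(I,g \right)} = \frac{3481}{100}$ ($f{\left(I,g \right)} = \left(-5 - \frac{9}{10}\right)^{2} = \left(- \frac{59}{10}\right)^{2} = \frac{3481}{100}$)
$Z{\left(Q \right)} = \frac{1}{\frac{3481}{100} + Q}$ ($Z{\left(Q \right)} = \frac{1}{Q + \frac{3481}{100}} = \frac{1}{\frac{3481}{100} + Q}$)
$u{\left(48 \right)} + Z{\left(145 \right)} = 6 \cdot 48 + \frac{100}{3481 + 100 \cdot 145} = 288 + \frac{100}{3481 + 14500} = 288 + \frac{100}{17981} = \frac{5178628}{17981}$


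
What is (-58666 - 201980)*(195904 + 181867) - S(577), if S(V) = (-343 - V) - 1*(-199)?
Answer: -98464499345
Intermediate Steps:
S(V) = -144 - V (S(V) = (-343 - V) + 199 = -144 - V)
(-58666 - 201980)*(195904 + 181867) - S(577) = (-58666 - 201980)*(195904 + 181867) - (-144 - 1*577) = -260646*377771 - (-144 - 577) = -98464500066 - 1*(-721) = -98464500066 + 721 = -98464499345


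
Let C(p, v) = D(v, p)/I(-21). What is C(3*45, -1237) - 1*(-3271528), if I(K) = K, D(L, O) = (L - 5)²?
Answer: 22386508/7 ≈ 3.1981e+6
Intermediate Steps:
D(L, O) = (-5 + L)²
C(p, v) = -(-5 + v)²/21 (C(p, v) = (-5 + v)²/(-21) = (-5 + v)²*(-1/21) = -(-5 + v)²/21)
C(3*45, -1237) - 1*(-3271528) = -(-5 - 1237)²/21 - 1*(-3271528) = -1/21*(-1242)² + 3271528 = -1/21*1542564 + 3271528 = -514188/7 + 3271528 = 22386508/7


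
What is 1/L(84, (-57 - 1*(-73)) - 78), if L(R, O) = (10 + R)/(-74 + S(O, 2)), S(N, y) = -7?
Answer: -81/94 ≈ -0.86170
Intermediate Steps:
L(R, O) = -10/81 - R/81 (L(R, O) = (10 + R)/(-74 - 7) = (10 + R)/(-81) = (10 + R)*(-1/81) = -10/81 - R/81)
1/L(84, (-57 - 1*(-73)) - 78) = 1/(-10/81 - 1/81*84) = 1/(-10/81 - 28/27) = 1/(-94/81) = -81/94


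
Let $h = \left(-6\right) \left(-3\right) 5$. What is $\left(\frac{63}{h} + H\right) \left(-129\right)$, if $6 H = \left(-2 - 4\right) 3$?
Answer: $\frac{2967}{10} \approx 296.7$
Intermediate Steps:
$h = 90$ ($h = 18 \cdot 5 = 90$)
$H = -3$ ($H = \frac{\left(-2 - 4\right) 3}{6} = \frac{\left(-6\right) 3}{6} = \frac{1}{6} \left(-18\right) = -3$)
$\left(\frac{63}{h} + H\right) \left(-129\right) = \left(\frac{63}{90} - 3\right) \left(-129\right) = \left(63 \cdot \frac{1}{90} - 3\right) \left(-129\right) = \left(\frac{7}{10} - 3\right) \left(-129\right) = \left(- \frac{23}{10}\right) \left(-129\right) = \frac{2967}{10}$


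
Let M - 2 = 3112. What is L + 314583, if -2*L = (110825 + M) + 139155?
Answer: 188036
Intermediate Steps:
M = 3114 (M = 2 + 3112 = 3114)
L = -126547 (L = -((110825 + 3114) + 139155)/2 = -(113939 + 139155)/2 = -½*253094 = -126547)
L + 314583 = -126547 + 314583 = 188036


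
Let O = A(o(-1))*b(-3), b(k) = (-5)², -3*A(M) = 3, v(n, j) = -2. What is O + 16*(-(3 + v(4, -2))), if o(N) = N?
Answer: -41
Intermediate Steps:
A(M) = -1 (A(M) = -⅓*3 = -1)
b(k) = 25
O = -25 (O = -1*25 = -25)
O + 16*(-(3 + v(4, -2))) = -25 + 16*(-(3 - 2)) = -25 + 16*(-1*1) = -25 + 16*(-1) = -25 - 16 = -41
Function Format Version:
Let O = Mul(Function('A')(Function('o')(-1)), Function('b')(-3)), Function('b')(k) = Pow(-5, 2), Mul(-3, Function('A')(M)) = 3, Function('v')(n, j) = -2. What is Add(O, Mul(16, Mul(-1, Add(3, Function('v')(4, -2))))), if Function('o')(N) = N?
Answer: -41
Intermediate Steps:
Function('A')(M) = -1 (Function('A')(M) = Mul(Rational(-1, 3), 3) = -1)
Function('b')(k) = 25
O = -25 (O = Mul(-1, 25) = -25)
Add(O, Mul(16, Mul(-1, Add(3, Function('v')(4, -2))))) = Add(-25, Mul(16, Mul(-1, Add(3, -2)))) = Add(-25, Mul(16, Mul(-1, 1))) = Add(-25, Mul(16, -1)) = Add(-25, -16) = -41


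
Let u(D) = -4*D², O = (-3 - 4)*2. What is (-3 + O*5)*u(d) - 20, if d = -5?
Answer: 7280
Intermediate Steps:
O = -14 (O = -7*2 = -14)
(-3 + O*5)*u(d) - 20 = (-3 - 14*5)*(-4*(-5)²) - 20 = (-3 - 70)*(-4*25) - 20 = -73*(-100) - 20 = 7300 - 20 = 7280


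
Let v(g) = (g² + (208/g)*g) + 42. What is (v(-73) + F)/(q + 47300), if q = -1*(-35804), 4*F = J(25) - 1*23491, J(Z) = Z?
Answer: -575/166208 ≈ -0.0034595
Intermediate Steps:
v(g) = 250 + g² (v(g) = (g² + 208) + 42 = (208 + g²) + 42 = 250 + g²)
F = -11733/2 (F = (25 - 1*23491)/4 = (25 - 23491)/4 = (¼)*(-23466) = -11733/2 ≈ -5866.5)
q = 35804
(v(-73) + F)/(q + 47300) = ((250 + (-73)²) - 11733/2)/(35804 + 47300) = ((250 + 5329) - 11733/2)/83104 = (5579 - 11733/2)*(1/83104) = -575/2*1/83104 = -575/166208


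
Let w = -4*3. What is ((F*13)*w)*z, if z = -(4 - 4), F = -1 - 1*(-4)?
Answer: 0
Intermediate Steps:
w = -12
F = 3 (F = -1 + 4 = 3)
z = 0 (z = -1*0 = 0)
((F*13)*w)*z = ((3*13)*(-12))*0 = (39*(-12))*0 = -468*0 = 0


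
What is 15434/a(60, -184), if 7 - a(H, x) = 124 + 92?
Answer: -15434/209 ≈ -73.847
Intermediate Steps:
a(H, x) = -209 (a(H, x) = 7 - (124 + 92) = 7 - 1*216 = 7 - 216 = -209)
15434/a(60, -184) = 15434/(-209) = 15434*(-1/209) = -15434/209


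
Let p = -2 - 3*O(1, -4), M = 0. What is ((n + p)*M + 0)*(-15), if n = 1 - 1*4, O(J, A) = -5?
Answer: 0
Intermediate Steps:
n = -3 (n = 1 - 4 = -3)
p = 13 (p = -2 - 3*(-5) = -2 + 15 = 13)
((n + p)*M + 0)*(-15) = ((-3 + 13)*0 + 0)*(-15) = (10*0 + 0)*(-15) = (0 + 0)*(-15) = 0*(-15) = 0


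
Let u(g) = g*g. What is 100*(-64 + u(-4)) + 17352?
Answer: 12552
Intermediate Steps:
u(g) = g²
100*(-64 + u(-4)) + 17352 = 100*(-64 + (-4)²) + 17352 = 100*(-64 + 16) + 17352 = 100*(-48) + 17352 = -4800 + 17352 = 12552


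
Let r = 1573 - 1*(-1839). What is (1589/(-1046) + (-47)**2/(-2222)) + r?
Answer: 1981092493/581053 ≈ 3409.5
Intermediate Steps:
r = 3412 (r = 1573 + 1839 = 3412)
(1589/(-1046) + (-47)**2/(-2222)) + r = (1589/(-1046) + (-47)**2/(-2222)) + 3412 = (1589*(-1/1046) + 2209*(-1/2222)) + 3412 = (-1589/1046 - 2209/2222) + 3412 = -1460343/581053 + 3412 = 1981092493/581053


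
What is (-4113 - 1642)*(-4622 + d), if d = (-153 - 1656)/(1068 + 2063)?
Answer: 83293789705/3131 ≈ 2.6603e+7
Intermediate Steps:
d = -1809/3131 ≈ -0.57777
(-4113 - 1642)*(-4622 + d) = (-4113 - 1642)*(-4622 - 1809/3131) = -5755*(-14473291/3131) = 83293789705/3131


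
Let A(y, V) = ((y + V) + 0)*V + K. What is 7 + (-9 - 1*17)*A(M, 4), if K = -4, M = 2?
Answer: -513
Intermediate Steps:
A(y, V) = -4 + V*(V + y) (A(y, V) = ((y + V) + 0)*V - 4 = ((V + y) + 0)*V - 4 = (V + y)*V - 4 = V*(V + y) - 4 = -4 + V*(V + y))
7 + (-9 - 1*17)*A(M, 4) = 7 + (-9 - 1*17)*(-4 + 4**2 + 4*2) = 7 + (-9 - 17)*(-4 + 16 + 8) = 7 - 26*20 = 7 - 520 = -513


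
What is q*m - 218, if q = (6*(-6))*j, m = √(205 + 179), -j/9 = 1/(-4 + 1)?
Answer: -218 - 864*√6 ≈ -2334.4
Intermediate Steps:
j = 3 (j = -9/(-4 + 1) = -9/(-3) = -9*(-⅓) = 3)
m = 8*√6 (m = √384 = 8*√6 ≈ 19.596)
q = -108 (q = (6*(-6))*3 = -36*3 = -108)
q*m - 218 = -864*√6 - 218 = -218 - 864*√6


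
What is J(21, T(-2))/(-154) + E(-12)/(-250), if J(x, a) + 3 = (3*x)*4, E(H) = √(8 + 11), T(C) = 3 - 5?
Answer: -249/154 - √19/250 ≈ -1.6343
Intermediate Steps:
T(C) = -2
E(H) = √19
J(x, a) = -3 + 12*x (J(x, a) = -3 + (3*x)*4 = -3 + 12*x)
J(21, T(-2))/(-154) + E(-12)/(-250) = (-3 + 12*21)/(-154) + √19/(-250) = (-3 + 252)*(-1/154) + √19*(-1/250) = 249*(-1/154) - √19/250 = -249/154 - √19/250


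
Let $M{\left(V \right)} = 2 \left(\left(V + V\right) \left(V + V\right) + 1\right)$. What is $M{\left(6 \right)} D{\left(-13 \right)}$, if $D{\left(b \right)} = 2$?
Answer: $580$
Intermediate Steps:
$M{\left(V \right)} = 2 + 8 V^{2}$ ($M{\left(V \right)} = 2 \left(2 V 2 V + 1\right) = 2 \left(4 V^{2} + 1\right) = 2 \left(1 + 4 V^{2}\right) = 2 + 8 V^{2}$)
$M{\left(6 \right)} D{\left(-13 \right)} = \left(2 + 8 \cdot 6^{2}\right) 2 = \left(2 + 8 \cdot 36\right) 2 = \left(2 + 288\right) 2 = 290 \cdot 2 = 580$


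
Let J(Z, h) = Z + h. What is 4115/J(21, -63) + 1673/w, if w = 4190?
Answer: -4292896/43995 ≈ -97.577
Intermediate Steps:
4115/J(21, -63) + 1673/w = 4115/(21 - 63) + 1673/4190 = 4115/(-42) + 1673*(1/4190) = 4115*(-1/42) + 1673/4190 = -4115/42 + 1673/4190 = -4292896/43995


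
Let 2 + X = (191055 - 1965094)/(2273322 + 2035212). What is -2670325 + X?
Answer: -11505196444657/4308534 ≈ -2.6703e+6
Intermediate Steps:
X = -10391107/4308534 (X = -2 + (191055 - 1965094)/(2273322 + 2035212) = -2 - 1774039/4308534 = -10391107/4308534 ≈ -2.4118)
-2670325 + X = -2670325 - 10391107/4308534 = -11505196444657/4308534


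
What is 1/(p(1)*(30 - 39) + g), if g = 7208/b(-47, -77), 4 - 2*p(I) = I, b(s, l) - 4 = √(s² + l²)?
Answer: 276958/99393131 + 14416*√8138/99393131 ≈ 0.015871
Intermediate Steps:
b(s, l) = 4 + √(l² + s²) (b(s, l) = 4 + √(s² + l²) = 4 + √(l² + s²))
p(I) = 2 - I/2
g = 7208/(4 + √8138) (g = 7208/(4 + √((-77)² + (-47)²)) = 7208/(4 + √(5929 + 2209)) = 7208/(4 + √8138) ≈ 76.509)
1/(p(1)*(30 - 39) + g) = 1/((2 - ½*1)*(30 - 39) + (-14416/4061 + 3604*√8138/4061)) = 1/((2 - ½)*(-9) + (-14416/4061 + 3604*√8138/4061)) = 1/((3/2)*(-9) + (-14416/4061 + 3604*√8138/4061)) = 1/(-27/2 + (-14416/4061 + 3604*√8138/4061)) = 1/(-138479/8122 + 3604*√8138/4061)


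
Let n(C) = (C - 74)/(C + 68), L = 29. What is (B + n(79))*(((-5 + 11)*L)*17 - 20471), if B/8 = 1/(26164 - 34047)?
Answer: -669679607/1158801 ≈ -577.91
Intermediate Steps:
n(C) = (-74 + C)/(68 + C)
B = -8/7883 (B = 8/(26164 - 34047) = 8/(-7883) = 8*(-1/7883) = -8/7883 ≈ -0.0010148)
(B + n(79))*(((-5 + 11)*L)*17 - 20471) = (-8/7883 + (-74 + 79)/(68 + 79))*(((-5 + 11)*29)*17 - 20471) = (-8/7883 + 5/147)*((6*29)*17 - 20471) = (-8/7883 + (1/147)*5)*(174*17 - 20471) = (-8/7883 + 5/147)*(2958 - 20471) = (38239/1158801)*(-17513) = -669679607/1158801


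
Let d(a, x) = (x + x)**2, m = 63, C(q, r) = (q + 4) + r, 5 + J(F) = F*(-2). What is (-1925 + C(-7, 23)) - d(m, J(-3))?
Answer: -1909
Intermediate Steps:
J(F) = -5 - 2*F (J(F) = -5 + F*(-2) = -5 - 2*F)
C(q, r) = 4 + q + r (C(q, r) = (4 + q) + r = 4 + q + r)
d(a, x) = 4*x**2 (d(a, x) = (2*x)**2 = 4*x**2)
(-1925 + C(-7, 23)) - d(m, J(-3)) = (-1925 + (4 - 7 + 23)) - 4*(-5 - 2*(-3))**2 = (-1925 + 20) - 4*(-5 + 6)**2 = -1905 - 4*1**2 = -1905 - 4 = -1909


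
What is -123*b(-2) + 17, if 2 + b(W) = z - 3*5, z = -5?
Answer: 2723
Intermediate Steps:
b(W) = -22 (b(W) = -2 + (-5 - 3*5) = -2 + (-5 - 15) = -2 - 20 = -22)
-123*b(-2) + 17 = -123*(-22) + 17 = 2706 + 17 = 2723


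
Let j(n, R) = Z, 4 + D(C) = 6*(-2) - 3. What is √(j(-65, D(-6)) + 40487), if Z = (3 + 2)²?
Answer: 8*√633 ≈ 201.28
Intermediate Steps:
D(C) = -19 (D(C) = -4 + (6*(-2) - 3) = -4 + (-12 - 3) = -4 - 15 = -19)
Z = 25 (Z = 5² = 25)
j(n, R) = 25
√(j(-65, D(-6)) + 40487) = √(25 + 40487) = √40512 = 8*√633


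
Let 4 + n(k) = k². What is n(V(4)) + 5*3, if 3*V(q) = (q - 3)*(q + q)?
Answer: 163/9 ≈ 18.111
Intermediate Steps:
V(q) = 2*q*(-3 + q)/3 (V(q) = ((q - 3)*(q + q))/3 = ((-3 + q)*(2*q))/3 = (2*q*(-3 + q))/3 = 2*q*(-3 + q)/3)
n(k) = -4 + k²
n(V(4)) + 5*3 = (-4 + ((⅔)*4*(-3 + 4))²) + 5*3 = (-4 + ((⅔)*4*1)²) + 15 = (-4 + (8/3)²) + 15 = (-4 + 64/9) + 15 = 28/9 + 15 = 163/9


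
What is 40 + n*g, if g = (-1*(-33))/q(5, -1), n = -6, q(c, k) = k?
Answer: 238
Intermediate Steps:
g = -33 (g = -1*(-33)/(-1) = 33*(-1) = -33)
40 + n*g = 40 - 6*(-33) = 40 + 198 = 238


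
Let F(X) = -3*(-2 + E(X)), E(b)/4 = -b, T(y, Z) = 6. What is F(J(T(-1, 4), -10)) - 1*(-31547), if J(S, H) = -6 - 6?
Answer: 31409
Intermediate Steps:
E(b) = -4*b (E(b) = 4*(-b) = -4*b)
J(S, H) = -12
F(X) = 6 + 12*X (F(X) = -3*(-2 - 4*X) = 6 + 12*X)
F(J(T(-1, 4), -10)) - 1*(-31547) = (6 + 12*(-12)) - 1*(-31547) = (6 - 144) + 31547 = -138 + 31547 = 31409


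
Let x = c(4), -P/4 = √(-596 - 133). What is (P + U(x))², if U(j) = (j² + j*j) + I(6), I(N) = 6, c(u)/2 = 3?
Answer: -5580 - 16848*I ≈ -5580.0 - 16848.0*I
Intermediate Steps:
c(u) = 6 (c(u) = 2*3 = 6)
P = -108*I (P = -4*√(-596 - 133) = -108*I ≈ -108.0*I)
x = 6
U(j) = 6 + 2*j² (U(j) = (j² + j*j) + 6 = (j² + j²) + 6 = 2*j² + 6 = 6 + 2*j²)
(P + U(x))² = (-108*I + (6 + 2*6²))² = (-108*I + (6 + 2*36))² = (-108*I + (6 + 72))² = (-108*I + 78)² = (78 - 108*I)²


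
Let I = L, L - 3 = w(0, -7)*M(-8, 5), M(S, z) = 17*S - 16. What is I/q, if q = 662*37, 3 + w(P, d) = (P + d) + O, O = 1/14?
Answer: 10585/171458 ≈ 0.061735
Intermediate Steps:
O = 1/14 ≈ 0.071429
w(P, d) = -41/14 + P + d (w(P, d) = -3 + ((P + d) + 1/14) = -3 + (1/14 + P + d) = -41/14 + P + d)
M(S, z) = -16 + 17*S
L = 10585/7 (L = 3 + (-41/14 + 0 - 7)*(-16 + 17*(-8)) = 3 - 139*(-16 - 136)/14 = 3 - 139/14*(-152) = 3 + 10564/7 = 10585/7 ≈ 1512.1)
I = 10585/7 ≈ 1512.1
q = 24494
I/q = (10585/7)/24494 = (10585/7)*(1/24494) = 10585/171458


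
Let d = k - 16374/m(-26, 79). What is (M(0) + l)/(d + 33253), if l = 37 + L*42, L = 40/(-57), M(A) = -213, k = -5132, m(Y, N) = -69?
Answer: -89792/12392579 ≈ -0.0072456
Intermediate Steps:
L = -40/57 (L = 40*(-1/57) = -40/57 ≈ -0.70175)
l = 143/19 (l = 37 - 40/57*42 = 37 - 560/19 = 143/19 ≈ 7.5263)
d = -112578/23 (d = -5132 - 16374/(-69) = -5132 - 16374*(-1/69) = -5132 + 5458/23 = -112578/23 ≈ -4894.7)
(M(0) + l)/(d + 33253) = (-213 + 143/19)/(-112578/23 + 33253) = -3904/(19*652241/23) = -3904/19*23/652241 = -89792/12392579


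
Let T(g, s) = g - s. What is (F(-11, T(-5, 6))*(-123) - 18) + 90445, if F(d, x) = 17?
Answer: 88336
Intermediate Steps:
(F(-11, T(-5, 6))*(-123) - 18) + 90445 = (17*(-123) - 18) + 90445 = (-2091 - 18) + 90445 = -2109 + 90445 = 88336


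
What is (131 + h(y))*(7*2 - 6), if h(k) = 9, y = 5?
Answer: 1120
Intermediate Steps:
(131 + h(y))*(7*2 - 6) = (131 + 9)*(7*2 - 6) = 140*(14 - 6) = 140*8 = 1120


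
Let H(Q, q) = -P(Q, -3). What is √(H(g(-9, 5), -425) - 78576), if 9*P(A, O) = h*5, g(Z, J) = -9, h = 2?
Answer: I*√707194/3 ≈ 280.32*I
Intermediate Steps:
P(A, O) = 10/9 (P(A, O) = (2*5)/9 = (⅑)*10 = 10/9)
H(Q, q) = -10/9 (H(Q, q) = -1*10/9 = -10/9)
√(H(g(-9, 5), -425) - 78576) = √(-10/9 - 78576) = √(-707194/9) = I*√707194/3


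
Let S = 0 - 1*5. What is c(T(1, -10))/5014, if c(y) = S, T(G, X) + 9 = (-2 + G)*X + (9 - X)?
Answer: -5/5014 ≈ -0.00099721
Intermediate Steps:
T(G, X) = -X + X*(-2 + G) (T(G, X) = -9 + ((-2 + G)*X + (9 - X)) = -9 + (X*(-2 + G) + (9 - X)) = -9 + (9 - X + X*(-2 + G)) = -X + X*(-2 + G))
S = -5 (S = 0 - 5 = -5)
c(y) = -5
c(T(1, -10))/5014 = -5/5014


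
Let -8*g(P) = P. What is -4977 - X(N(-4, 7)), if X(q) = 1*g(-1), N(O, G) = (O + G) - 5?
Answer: -39817/8 ≈ -4977.1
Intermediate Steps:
g(P) = -P/8
N(O, G) = -5 + G + O (N(O, G) = (G + O) - 5 = -5 + G + O)
X(q) = ⅛ (X(q) = 1*(-⅛*(-1)) = 1*(⅛) = ⅛)
-4977 - X(N(-4, 7)) = -4977 - 1*⅛ = -4977 - ⅛ = -39817/8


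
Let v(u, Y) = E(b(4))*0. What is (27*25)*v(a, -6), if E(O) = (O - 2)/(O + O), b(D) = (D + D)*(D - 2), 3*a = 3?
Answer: 0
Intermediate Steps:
a = 1 (a = (⅓)*3 = 1)
b(D) = 2*D*(-2 + D) (b(D) = (2*D)*(-2 + D) = 2*D*(-2 + D))
E(O) = (-2 + O)/(2*O) (E(O) = (-2 + O)/((2*O)) = (-2 + O)*(1/(2*O)) = (-2 + O)/(2*O))
v(u, Y) = 0 (v(u, Y) = ((-2 + 2*4*(-2 + 4))/(2*((2*4*(-2 + 4)))))*0 = ((-2 + 2*4*2)/(2*((2*4*2))))*0 = ((½)*(-2 + 16)/16)*0 = ((½)*(1/16)*14)*0 = (7/16)*0 = 0)
(27*25)*v(a, -6) = (27*25)*0 = 675*0 = 0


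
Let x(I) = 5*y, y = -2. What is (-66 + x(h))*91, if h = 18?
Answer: -6916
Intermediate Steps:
x(I) = -10 (x(I) = 5*(-2) = -10)
(-66 + x(h))*91 = (-66 - 10)*91 = -76*91 = -6916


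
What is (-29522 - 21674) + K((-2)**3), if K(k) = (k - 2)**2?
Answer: -51096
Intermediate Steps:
K(k) = (-2 + k)**2
(-29522 - 21674) + K((-2)**3) = (-29522 - 21674) + (-2 + (-2)**3)**2 = -51196 + (-2 - 8)**2 = -51196 + (-10)**2 = -51196 + 100 = -51096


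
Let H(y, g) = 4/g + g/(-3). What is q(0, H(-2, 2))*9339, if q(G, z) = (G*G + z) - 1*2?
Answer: -6226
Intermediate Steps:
H(y, g) = 4/g - g/3 (H(y, g) = 4/g + g*(-⅓) = 4/g - g/3)
q(G, z) = -2 + z + G² (q(G, z) = (G² + z) - 2 = (z + G²) - 2 = -2 + z + G²)
q(0, H(-2, 2))*9339 = (-2 + (4/2 - ⅓*2) + 0²)*9339 = (-2 + (4*(½) - ⅔) + 0)*9339 = (-2 + (2 - ⅔) + 0)*9339 = (-2 + 4/3 + 0)*9339 = -⅔*9339 = -6226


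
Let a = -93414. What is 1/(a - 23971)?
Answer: -1/117385 ≈ -8.5190e-6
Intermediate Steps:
1/(a - 23971) = 1/(-93414 - 23971) = 1/(-117385) = -1/117385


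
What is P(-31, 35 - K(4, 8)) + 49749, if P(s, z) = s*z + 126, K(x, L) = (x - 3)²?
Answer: 48821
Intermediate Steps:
K(x, L) = (-3 + x)²
P(s, z) = 126 + s*z
P(-31, 35 - K(4, 8)) + 49749 = (126 - 31*(35 - (-3 + 4)²)) + 49749 = (126 - 31*(35 - 1*1²)) + 49749 = (126 - 31*(35 - 1*1)) + 49749 = (126 - 31*(35 - 1)) + 49749 = (126 - 31*34) + 49749 = (126 - 1054) + 49749 = -928 + 49749 = 48821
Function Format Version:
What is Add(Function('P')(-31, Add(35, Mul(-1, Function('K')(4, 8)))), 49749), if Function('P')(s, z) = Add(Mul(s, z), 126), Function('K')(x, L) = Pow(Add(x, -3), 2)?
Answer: 48821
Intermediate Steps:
Function('K')(x, L) = Pow(Add(-3, x), 2)
Function('P')(s, z) = Add(126, Mul(s, z))
Add(Function('P')(-31, Add(35, Mul(-1, Function('K')(4, 8)))), 49749) = Add(Add(126, Mul(-31, Add(35, Mul(-1, Pow(Add(-3, 4), 2))))), 49749) = Add(Add(126, Mul(-31, Add(35, Mul(-1, Pow(1, 2))))), 49749) = Add(Add(126, Mul(-31, Add(35, Mul(-1, 1)))), 49749) = Add(Add(126, Mul(-31, Add(35, -1))), 49749) = Add(Add(126, Mul(-31, 34)), 49749) = Add(Add(126, -1054), 49749) = Add(-928, 49749) = 48821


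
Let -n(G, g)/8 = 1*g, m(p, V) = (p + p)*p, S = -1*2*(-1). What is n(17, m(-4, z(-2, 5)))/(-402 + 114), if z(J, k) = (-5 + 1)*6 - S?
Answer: 8/9 ≈ 0.88889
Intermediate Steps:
S = 2 (S = -2*(-1) = 2)
z(J, k) = -26 (z(J, k) = (-5 + 1)*6 - 1*2 = -4*6 - 2 = -24 - 2 = -26)
m(p, V) = 2*p² (m(p, V) = (2*p)*p = 2*p²)
n(G, g) = -8*g
n(17, m(-4, z(-2, 5)))/(-402 + 114) = (-16*(-4)²)/(-402 + 114) = -16*16/(-288) = -8*32*(-1/288) = -256*(-1/288) = 8/9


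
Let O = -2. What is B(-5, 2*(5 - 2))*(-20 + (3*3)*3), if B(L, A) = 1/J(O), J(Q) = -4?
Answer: -7/4 ≈ -1.7500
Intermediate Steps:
B(L, A) = -¼ (B(L, A) = 1/(-4) = -¼)
B(-5, 2*(5 - 2))*(-20 + (3*3)*3) = -(-20 + (3*3)*3)/4 = -(-20 + 9*3)/4 = -(-20 + 27)/4 = -¼*7 = -7/4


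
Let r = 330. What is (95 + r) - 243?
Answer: 182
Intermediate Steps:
(95 + r) - 243 = (95 + 330) - 243 = 425 - 243 = 182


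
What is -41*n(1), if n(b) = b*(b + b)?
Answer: -82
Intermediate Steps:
n(b) = 2*b**2 (n(b) = b*(2*b) = 2*b**2)
-41*n(1) = -82*1**2 = -82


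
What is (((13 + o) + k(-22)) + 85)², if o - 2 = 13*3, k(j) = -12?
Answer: 16129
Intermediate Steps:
o = 41 (o = 2 + 13*3 = 2 + 39 = 41)
(((13 + o) + k(-22)) + 85)² = (((13 + 41) - 12) + 85)² = ((54 - 12) + 85)² = (42 + 85)² = 127² = 16129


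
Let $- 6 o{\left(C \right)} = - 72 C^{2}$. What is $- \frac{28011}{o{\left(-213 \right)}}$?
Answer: $- \frac{9337}{181476} \approx -0.05145$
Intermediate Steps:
$o{\left(C \right)} = 12 C^{2}$ ($o{\left(C \right)} = - \frac{\left(-72\right) C^{2}}{6} = 12 C^{2}$)
$- \frac{28011}{o{\left(-213 \right)}} = - \frac{28011}{12 \left(-213\right)^{2}} = - \frac{28011}{12 \cdot 45369} = - \frac{28011}{544428} = \left(-28011\right) \frac{1}{544428} = - \frac{9337}{181476}$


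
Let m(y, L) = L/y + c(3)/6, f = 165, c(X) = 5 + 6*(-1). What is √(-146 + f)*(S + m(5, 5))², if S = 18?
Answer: 12769*√19/36 ≈ 1546.1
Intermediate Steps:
c(X) = -1 (c(X) = 5 - 6 = -1)
m(y, L) = -⅙ + L/y (m(y, L) = L/y - 1/6 = L/y - 1*⅙ = L/y - ⅙ = -⅙ + L/y)
√(-146 + f)*(S + m(5, 5))² = √(-146 + 165)*(18 + (5 - ⅙*5)/5)² = √19*(18 + (5 - ⅚)/5)² = √19*(18 + (⅕)*(25/6))² = √19*(18 + ⅚)² = √19*(113/6)² = √19*(12769/36) = 12769*√19/36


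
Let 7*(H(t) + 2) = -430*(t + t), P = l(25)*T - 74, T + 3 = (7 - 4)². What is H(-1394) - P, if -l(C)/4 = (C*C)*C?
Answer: 3824344/7 ≈ 5.4634e+5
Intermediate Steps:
T = 6 (T = -3 + (7 - 4)² = -3 + 3² = -3 + 9 = 6)
l(C) = -4*C³ (l(C) = -4*C*C*C = -4*C²*C = -4*C³)
P = -375074 (P = -4*25³*6 - 74 = -4*15625*6 - 74 = -62500*6 - 74 = -375000 - 74 = -375074)
H(t) = -2 - 860*t/7 (H(t) = -2 + (-430*(t + t))/7 = -2 + (-860*t)/7 = -2 - 860*t/7)
H(-1394) - P = (-2 - 860/7*(-1394)) - 1*(-375074) = (-2 + 1198840/7) + 375074 = 1198826/7 + 375074 = 3824344/7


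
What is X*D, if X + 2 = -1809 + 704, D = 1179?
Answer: -1305153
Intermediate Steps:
X = -1107 (X = -2 + (-1809 + 704) = -2 - 1105 = -1107)
X*D = -1107*1179 = -1305153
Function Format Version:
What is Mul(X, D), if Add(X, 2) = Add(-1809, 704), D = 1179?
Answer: -1305153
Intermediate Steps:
X = -1107 (X = Add(-2, Add(-1809, 704)) = Add(-2, -1105) = -1107)
Mul(X, D) = Mul(-1107, 1179) = -1305153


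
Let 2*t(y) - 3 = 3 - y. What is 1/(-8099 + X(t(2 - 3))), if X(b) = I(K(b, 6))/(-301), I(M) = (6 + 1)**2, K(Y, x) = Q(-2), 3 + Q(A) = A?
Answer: -43/348264 ≈ -0.00012347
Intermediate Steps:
Q(A) = -3 + A
K(Y, x) = -5 (K(Y, x) = -3 - 2 = -5)
t(y) = 3 - y/2 (t(y) = 3/2 + (3 - y)/2 = 3/2 + (3/2 - y/2) = 3 - y/2)
I(M) = 49 (I(M) = 7**2 = 49)
X(b) = -7/43 (X(b) = 49/(-301) = 49*(-1/301) = -7/43)
1/(-8099 + X(t(2 - 3))) = 1/(-8099 - 7/43) = 1/(-348264/43) = -43/348264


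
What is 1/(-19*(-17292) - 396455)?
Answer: -1/67907 ≈ -1.4726e-5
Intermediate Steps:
1/(-19*(-17292) - 396455) = 1/(328548 - 396455) = 1/(-67907) = -1/67907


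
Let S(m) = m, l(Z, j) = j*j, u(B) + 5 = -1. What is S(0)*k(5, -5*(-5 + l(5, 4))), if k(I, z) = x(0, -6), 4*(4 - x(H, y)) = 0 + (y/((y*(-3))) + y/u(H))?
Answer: 0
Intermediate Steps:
u(B) = -6 (u(B) = -5 - 1 = -6)
x(H, y) = 49/12 + y/24 (x(H, y) = 4 - (0 + (y/((y*(-3))) + y/(-6)))/4 = 4 - (0 + (y/((-3*y)) + y*(-⅙)))/4 = 4 - (0 + (y*(-1/(3*y)) - y/6))/4 = 4 - (0 + (-⅓ - y/6))/4 = 4 - (-⅓ - y/6)/4 = 4 + (1/12 + y/24) = 49/12 + y/24)
l(Z, j) = j²
k(I, z) = 23/6 (k(I, z) = 49/12 + (1/24)*(-6) = 49/12 - ¼ = 23/6)
S(0)*k(5, -5*(-5 + l(5, 4))) = 0*(23/6) = 0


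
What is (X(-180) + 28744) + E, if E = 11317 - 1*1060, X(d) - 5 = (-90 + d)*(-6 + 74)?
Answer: 20646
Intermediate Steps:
X(d) = -6115 + 68*d (X(d) = 5 + (-90 + d)*(-6 + 74) = 5 + (-90 + d)*68 = 5 + (-6120 + 68*d) = -6115 + 68*d)
E = 10257 (E = 11317 - 1060 = 10257)
(X(-180) + 28744) + E = ((-6115 + 68*(-180)) + 28744) + 10257 = ((-6115 - 12240) + 28744) + 10257 = (-18355 + 28744) + 10257 = 10389 + 10257 = 20646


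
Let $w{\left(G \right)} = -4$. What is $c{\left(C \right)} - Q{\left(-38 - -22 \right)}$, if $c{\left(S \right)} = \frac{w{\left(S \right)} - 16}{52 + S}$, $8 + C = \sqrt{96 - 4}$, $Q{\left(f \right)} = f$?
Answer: $\frac{7156}{461} + \frac{10 \sqrt{23}}{461} \approx 15.627$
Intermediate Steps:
$C = -8 + 2 \sqrt{23}$ ($C = -8 + \sqrt{96 - 4} = -8 + \sqrt{92} = -8 + 2 \sqrt{23} \approx 1.5917$)
$c{\left(S \right)} = - \frac{20}{52 + S}$ ($c{\left(S \right)} = \frac{-4 - 16}{52 + S} = - \frac{20}{52 + S}$)
$c{\left(C \right)} - Q{\left(-38 - -22 \right)} = - \frac{20}{52 - \left(8 - 2 \sqrt{23}\right)} - \left(-38 - -22\right) = - \frac{20}{44 + 2 \sqrt{23}} - \left(-38 + 22\right) = - \frac{20}{44 + 2 \sqrt{23}} - -16 = - \frac{20}{44 + 2 \sqrt{23}} + 16 = 16 - \frac{20}{44 + 2 \sqrt{23}}$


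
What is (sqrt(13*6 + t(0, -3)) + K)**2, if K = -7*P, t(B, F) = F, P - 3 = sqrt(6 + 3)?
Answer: 1839 - 420*sqrt(3) ≈ 1111.5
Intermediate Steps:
P = 6 (P = 3 + sqrt(6 + 3) = 3 + sqrt(9) = 3 + 3 = 6)
K = -42 (K = -7*6 = -42)
(sqrt(13*6 + t(0, -3)) + K)**2 = (sqrt(13*6 - 3) - 42)**2 = (sqrt(78 - 3) - 42)**2 = (sqrt(75) - 42)**2 = (5*sqrt(3) - 42)**2 = (-42 + 5*sqrt(3))**2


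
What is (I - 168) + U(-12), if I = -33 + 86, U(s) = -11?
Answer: -126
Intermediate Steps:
I = 53
(I - 168) + U(-12) = (53 - 168) - 11 = -115 - 11 = -126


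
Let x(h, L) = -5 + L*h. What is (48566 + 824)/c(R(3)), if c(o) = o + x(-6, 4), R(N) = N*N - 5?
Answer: -9878/5 ≈ -1975.6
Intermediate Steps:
R(N) = -5 + N² (R(N) = N² - 5 = -5 + N²)
c(o) = -29 + o (c(o) = o + (-5 + 4*(-6)) = o + (-5 - 24) = o - 29 = -29 + o)
(48566 + 824)/c(R(3)) = (48566 + 824)/(-29 + (-5 + 3²)) = 49390/(-29 + (-5 + 9)) = 49390/(-29 + 4) = 49390/(-25) = 49390*(-1/25) = -9878/5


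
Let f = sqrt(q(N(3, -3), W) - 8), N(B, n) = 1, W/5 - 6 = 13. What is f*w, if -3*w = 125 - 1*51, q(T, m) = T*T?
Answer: -74*I*sqrt(7)/3 ≈ -65.262*I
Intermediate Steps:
W = 95 (W = 30 + 5*13 = 30 + 65 = 95)
q(T, m) = T**2
f = I*sqrt(7) (f = sqrt(1**2 - 8) = sqrt(1 - 8) = sqrt(-7) = I*sqrt(7) ≈ 2.6458*I)
w = -74/3 (w = -(125 - 1*51)/3 = -(125 - 51)/3 = -1/3*74 = -74/3 ≈ -24.667)
f*w = (I*sqrt(7))*(-74/3) = -74*I*sqrt(7)/3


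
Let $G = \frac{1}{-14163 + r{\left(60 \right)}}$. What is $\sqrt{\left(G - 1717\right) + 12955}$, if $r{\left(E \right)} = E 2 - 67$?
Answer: $\frac{\sqrt{2237397005690}}{14110} \approx 106.01$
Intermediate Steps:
$r{\left(E \right)} = -67 + 2 E$ ($r{\left(E \right)} = 2 E - 67 = -67 + 2 E$)
$G = - \frac{1}{14110}$ ($G = \frac{1}{-14163 + \left(-67 + 2 \cdot 60\right)} = \frac{1}{-14163 + \left(-67 + 120\right)} = \frac{1}{-14163 + 53} = \frac{1}{-14110} = - \frac{1}{14110} \approx -7.0872 \cdot 10^{-5}$)
$\sqrt{\left(G - 1717\right) + 12955} = \sqrt{\left(- \frac{1}{14110} - 1717\right) + 12955} = \sqrt{- \frac{24226871}{14110} + 12955} = \sqrt{\frac{158568179}{14110}} = \frac{\sqrt{2237397005690}}{14110}$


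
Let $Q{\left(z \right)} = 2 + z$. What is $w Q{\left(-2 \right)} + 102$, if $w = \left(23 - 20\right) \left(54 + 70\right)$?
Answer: $102$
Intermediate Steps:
$w = 372$ ($w = 3 \cdot 124 = 372$)
$w Q{\left(-2 \right)} + 102 = 372 \left(2 - 2\right) + 102 = 372 \cdot 0 + 102 = 0 + 102 = 102$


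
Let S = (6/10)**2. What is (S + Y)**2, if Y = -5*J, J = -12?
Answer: 2277081/625 ≈ 3643.3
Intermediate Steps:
S = 9/25 (S = (6*(1/10))**2 = (3/5)**2 = 9/25 ≈ 0.36000)
Y = 60 (Y = -5*(-12) = 60)
(S + Y)**2 = (9/25 + 60)**2 = (1509/25)**2 = 2277081/625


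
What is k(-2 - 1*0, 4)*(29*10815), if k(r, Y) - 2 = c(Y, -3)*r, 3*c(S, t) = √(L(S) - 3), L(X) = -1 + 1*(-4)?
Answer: 627270 - 418180*I*√2 ≈ 6.2727e+5 - 5.914e+5*I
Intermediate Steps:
L(X) = -5 (L(X) = -1 - 4 = -5)
c(S, t) = 2*I*√2/3 (c(S, t) = √(-5 - 3)/3 = √(-8)/3 = (2*I*√2)/3 = 2*I*√2/3)
k(r, Y) = 2 + 2*I*r*√2/3 (k(r, Y) = 2 + (2*I*√2/3)*r = 2 + 2*I*r*√2/3)
k(-2 - 1*0, 4)*(29*10815) = (2 + 2*I*(-2 - 1*0)*√2/3)*(29*10815) = (2 + 2*I*(-2 + 0)*√2/3)*313635 = (2 + (⅔)*I*(-2)*√2)*313635 = (2 - 4*I*√2/3)*313635 = 627270 - 418180*I*√2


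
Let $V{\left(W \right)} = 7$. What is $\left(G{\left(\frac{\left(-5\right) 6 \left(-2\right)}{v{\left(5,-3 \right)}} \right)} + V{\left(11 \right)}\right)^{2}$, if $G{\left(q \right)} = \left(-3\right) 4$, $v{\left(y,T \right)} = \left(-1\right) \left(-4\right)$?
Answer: $25$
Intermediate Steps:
$v{\left(y,T \right)} = 4$
$G{\left(q \right)} = -12$
$\left(G{\left(\frac{\left(-5\right) 6 \left(-2\right)}{v{\left(5,-3 \right)}} \right)} + V{\left(11 \right)}\right)^{2} = \left(-12 + 7\right)^{2} = \left(-5\right)^{2} = 25$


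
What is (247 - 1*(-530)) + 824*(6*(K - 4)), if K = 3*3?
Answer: 25497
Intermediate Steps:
K = 9
(247 - 1*(-530)) + 824*(6*(K - 4)) = (247 - 1*(-530)) + 824*(6*(9 - 4)) = (247 + 530) + 824*(6*5) = 777 + 824*30 = 777 + 24720 = 25497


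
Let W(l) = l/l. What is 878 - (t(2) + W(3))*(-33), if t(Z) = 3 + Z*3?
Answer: 1208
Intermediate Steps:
t(Z) = 3 + 3*Z
W(l) = 1
878 - (t(2) + W(3))*(-33) = 878 - ((3 + 3*2) + 1)*(-33) = 878 - ((3 + 6) + 1)*(-33) = 878 - (9 + 1)*(-33) = 878 - 10*(-33) = 878 - 1*(-330) = 878 + 330 = 1208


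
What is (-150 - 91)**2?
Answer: 58081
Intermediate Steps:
(-150 - 91)**2 = (-241)**2 = 58081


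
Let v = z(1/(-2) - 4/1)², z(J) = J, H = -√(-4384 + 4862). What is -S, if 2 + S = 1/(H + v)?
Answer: 2498/1087 + 16*√478/1087 ≈ 2.6199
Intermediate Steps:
H = -√478 ≈ -21.863
v = 81/4 (v = (1/(-2) - 4/1)² = (1*(-½) - 4*1)² = (-½ - 4)² = (-9/2)² = 81/4 ≈ 20.250)
S = -2 + 1/(81/4 - √478) (S = -2 + 1/(-√478 + 81/4) = -2 + 1/(81/4 - √478) ≈ -2.6199)
-S = -(-2498/1087 - 16*√478/1087) = 2498/1087 + 16*√478/1087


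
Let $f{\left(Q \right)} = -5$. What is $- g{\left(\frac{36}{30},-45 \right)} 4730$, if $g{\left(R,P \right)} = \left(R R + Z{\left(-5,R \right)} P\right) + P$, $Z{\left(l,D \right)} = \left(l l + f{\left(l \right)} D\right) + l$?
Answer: $\frac{15929694}{5} \approx 3.1859 \cdot 10^{6}$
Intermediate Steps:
$Z{\left(l,D \right)} = l + l^{2} - 5 D$ ($Z{\left(l,D \right)} = \left(l l - 5 D\right) + l = \left(l^{2} - 5 D\right) + l = l + l^{2} - 5 D$)
$g{\left(R,P \right)} = P + R^{2} + P \left(20 - 5 R\right)$ ($g{\left(R,P \right)} = \left(R R + \left(-5 + \left(-5\right)^{2} - 5 R\right) P\right) + P = \left(R^{2} + \left(-5 + 25 - 5 R\right) P\right) + P = \left(R^{2} + \left(20 - 5 R\right) P\right) + P = \left(R^{2} + P \left(20 - 5 R\right)\right) + P = P + R^{2} + P \left(20 - 5 R\right)$)
$- g{\left(\frac{36}{30},-45 \right)} 4730 = - \left(-45 + \left(\frac{36}{30}\right)^{2} + 5 \left(-45\right) \left(4 - \frac{36}{30}\right)\right) 4730 = - \left(-45 + \left(36 \cdot \frac{1}{30}\right)^{2} + 5 \left(-45\right) \left(4 - 36 \cdot \frac{1}{30}\right)\right) 4730 = - \left(-45 + \left(\frac{6}{5}\right)^{2} + 5 \left(-45\right) \left(4 - \frac{6}{5}\right)\right) 4730 = - \left(-45 + \frac{36}{25} + 5 \left(-45\right) \left(4 - \frac{6}{5}\right)\right) 4730 = - \left(-45 + \frac{36}{25} + 5 \left(-45\right) \frac{14}{5}\right) 4730 = - \left(-45 + \frac{36}{25} - 630\right) 4730 = - \frac{\left(-16839\right) 4730}{25} = \left(-1\right) \left(- \frac{15929694}{5}\right) = \frac{15929694}{5}$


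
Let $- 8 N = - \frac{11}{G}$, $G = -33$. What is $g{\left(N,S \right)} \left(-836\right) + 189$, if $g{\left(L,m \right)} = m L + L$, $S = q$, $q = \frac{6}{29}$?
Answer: $\frac{40201}{174} \approx 231.04$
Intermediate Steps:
$q = \frac{6}{29}$ ($q = 6 \cdot \frac{1}{29} = \frac{6}{29} \approx 0.2069$)
$N = - \frac{1}{24}$ ($N = - \frac{\left(-11\right) \frac{1}{-33}}{8} = - \frac{\left(-11\right) \left(- \frac{1}{33}\right)}{8} = \left(- \frac{1}{8}\right) \frac{1}{3} = - \frac{1}{24} \approx -0.041667$)
$S = \frac{6}{29} \approx 0.2069$
$g{\left(L,m \right)} = L + L m$ ($g{\left(L,m \right)} = L m + L = L + L m$)
$g{\left(N,S \right)} \left(-836\right) + 189 = - \frac{1 + \frac{6}{29}}{24} \left(-836\right) + 189 = \left(- \frac{1}{24}\right) \frac{35}{29} \left(-836\right) + 189 = \left(- \frac{35}{696}\right) \left(-836\right) + 189 = \frac{7315}{174} + 189 = \frac{40201}{174}$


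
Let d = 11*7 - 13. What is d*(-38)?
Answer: -2432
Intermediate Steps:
d = 64 (d = 77 - 13 = 64)
d*(-38) = 64*(-38) = -2432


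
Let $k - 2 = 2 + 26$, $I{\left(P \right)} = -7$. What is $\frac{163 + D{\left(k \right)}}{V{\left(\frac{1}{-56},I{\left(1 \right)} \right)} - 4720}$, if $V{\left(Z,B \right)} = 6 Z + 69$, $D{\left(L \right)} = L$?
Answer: $- \frac{5404}{130231} \approx -0.041496$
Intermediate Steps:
$k = 30$ ($k = 2 + \left(2 + 26\right) = 2 + 28 = 30$)
$V{\left(Z,B \right)} = 69 + 6 Z$
$\frac{163 + D{\left(k \right)}}{V{\left(\frac{1}{-56},I{\left(1 \right)} \right)} - 4720} = \frac{163 + 30}{\left(69 + \frac{6}{-56}\right) - 4720} = \frac{193}{\left(69 + 6 \left(- \frac{1}{56}\right)\right) - 4720} = \frac{193}{\left(69 - \frac{3}{28}\right) - 4720} = \frac{193}{\frac{1929}{28} - 4720} = \frac{193}{- \frac{130231}{28}} = 193 \left(- \frac{28}{130231}\right) = - \frac{5404}{130231}$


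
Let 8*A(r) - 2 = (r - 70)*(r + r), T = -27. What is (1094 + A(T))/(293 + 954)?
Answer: 1749/1247 ≈ 1.4026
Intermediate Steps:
A(r) = ¼ + r*(-70 + r)/4 (A(r) = ¼ + ((r - 70)*(r + r))/8 = ¼ + ((-70 + r)*(2*r))/8 = ¼ + (2*r*(-70 + r))/8 = ¼ + r*(-70 + r)/4)
(1094 + A(T))/(293 + 954) = (1094 + (¼ - 35/2*(-27) + (¼)*(-27)²))/(293 + 954) = (1094 + (¼ + 945/2 + (¼)*729))/1247 = (1094 + (¼ + 945/2 + 729/4))*(1/1247) = (1094 + 655)*(1/1247) = 1749*(1/1247) = 1749/1247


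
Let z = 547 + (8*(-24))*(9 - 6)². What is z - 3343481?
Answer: -3344662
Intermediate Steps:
z = -1181 (z = 547 - 192*3² = 547 - 192*9 = 547 - 1728 = -1181)
z - 3343481 = -1181 - 3343481 = -3344662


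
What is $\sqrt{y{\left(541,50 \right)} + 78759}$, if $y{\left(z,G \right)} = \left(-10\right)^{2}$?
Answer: $\sqrt{78859} \approx 280.82$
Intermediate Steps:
$y{\left(z,G \right)} = 100$
$\sqrt{y{\left(541,50 \right)} + 78759} = \sqrt{100 + 78759} = \sqrt{78859}$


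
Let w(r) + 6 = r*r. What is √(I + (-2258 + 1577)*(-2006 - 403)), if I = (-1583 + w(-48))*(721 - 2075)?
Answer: √672419 ≈ 820.01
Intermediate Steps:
w(r) = -6 + r² (w(r) = -6 + r*r = -6 + r²)
I = -968110 (I = (-1583 + (-6 + (-48)²))*(721 - 2075) = (-1583 + (-6 + 2304))*(-1354) = (-1583 + 2298)*(-1354) = 715*(-1354) = -968110)
√(I + (-2258 + 1577)*(-2006 - 403)) = √(-968110 + (-2258 + 1577)*(-2006 - 403)) = √(-968110 - 681*(-2409)) = √(-968110 + 1640529) = √672419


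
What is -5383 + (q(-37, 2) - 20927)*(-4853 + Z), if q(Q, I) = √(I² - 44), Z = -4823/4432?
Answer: 450185369257/4432 - 21513319*I*√10/2216 ≈ 1.0158e+8 - 30700.0*I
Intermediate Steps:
Z = -4823/4432 (Z = -4823*1/4432 = -4823/4432 ≈ -1.0882)
q(Q, I) = √(-44 + I²)
-5383 + (q(-37, 2) - 20927)*(-4853 + Z) = -5383 + (√(-44 + 2²) - 20927)*(-4853 - 4823/4432) = -5383 + (√(-44 + 4) - 20927)*(-21513319/4432) = -5383 + (√(-40) - 20927)*(-21513319/4432) = -5383 + (2*I*√10 - 20927)*(-21513319/4432) = -5383 + (-20927 + 2*I*√10)*(-21513319/4432) = -5383 + (450209226713/4432 - 21513319*I*√10/2216) = 450185369257/4432 - 21513319*I*√10/2216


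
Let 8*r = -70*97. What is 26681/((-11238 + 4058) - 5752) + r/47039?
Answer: -633011797/304154174 ≈ -2.0812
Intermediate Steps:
r = -3395/4 (r = (-70*97)/8 = (⅛)*(-6790) = -3395/4 ≈ -848.75)
26681/((-11238 + 4058) - 5752) + r/47039 = 26681/((-11238 + 4058) - 5752) - 3395/4/47039 = 26681/(-7180 - 5752) - 3395/4*1/47039 = 26681/(-12932) - 3395/188156 = 26681*(-1/12932) - 3395/188156 = -26681/12932 - 3395/188156 = -633011797/304154174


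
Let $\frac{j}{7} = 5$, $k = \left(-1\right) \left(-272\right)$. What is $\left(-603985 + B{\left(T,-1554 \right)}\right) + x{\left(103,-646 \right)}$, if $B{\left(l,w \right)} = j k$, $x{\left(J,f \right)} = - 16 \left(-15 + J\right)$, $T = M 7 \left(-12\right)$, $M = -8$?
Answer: $-595873$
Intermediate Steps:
$k = 272$
$j = 35$ ($j = 7 \cdot 5 = 35$)
$T = 672$ ($T = \left(-8\right) 7 \left(-12\right) = \left(-56\right) \left(-12\right) = 672$)
$x{\left(J,f \right)} = 240 - 16 J$
$B{\left(l,w \right)} = 9520$ ($B{\left(l,w \right)} = 35 \cdot 272 = 9520$)
$\left(-603985 + B{\left(T,-1554 \right)}\right) + x{\left(103,-646 \right)} = \left(-603985 + 9520\right) + \left(240 - 1648\right) = -594465 + \left(240 - 1648\right) = -594465 - 1408 = -595873$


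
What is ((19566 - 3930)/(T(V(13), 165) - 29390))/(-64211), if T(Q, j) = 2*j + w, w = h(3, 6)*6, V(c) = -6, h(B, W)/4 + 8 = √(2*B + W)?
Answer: 28586517/3433974550307 + 46908*√3/3433974550307 ≈ 8.3483e-6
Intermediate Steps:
h(B, W) = -32 + 4*√(W + 2*B) (h(B, W) = -32 + 4*√(2*B + W) = -32 + 4*√(W + 2*B))
w = -192 + 48*√3 (w = (-32 + 4*√(6 + 2*3))*6 = (-32 + 4*√(6 + 6))*6 = (-32 + 4*√12)*6 = (-32 + 4*(2*√3))*6 = (-32 + 8*√3)*6 = -192 + 48*√3 ≈ -108.86)
T(Q, j) = -192 + 2*j + 48*√3 (T(Q, j) = 2*j + (-192 + 48*√3) = -192 + 2*j + 48*√3)
((19566 - 3930)/(T(V(13), 165) - 29390))/(-64211) = ((19566 - 3930)/((-192 + 2*165 + 48*√3) - 29390))/(-64211) = (15636/((-192 + 330 + 48*√3) - 29390))*(-1/64211) = (15636/((138 + 48*√3) - 29390))*(-1/64211) = (15636/(-29252 + 48*√3))*(-1/64211) = -15636/(64211*(-29252 + 48*√3))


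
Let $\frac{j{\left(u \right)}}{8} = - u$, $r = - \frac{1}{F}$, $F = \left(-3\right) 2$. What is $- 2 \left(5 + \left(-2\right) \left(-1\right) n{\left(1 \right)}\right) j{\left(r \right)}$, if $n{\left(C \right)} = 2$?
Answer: $24$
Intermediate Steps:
$F = -6$
$r = \frac{1}{6}$ ($r = - \frac{1}{-6} = \left(-1\right) \left(- \frac{1}{6}\right) = \frac{1}{6} \approx 0.16667$)
$j{\left(u \right)} = - 8 u$ ($j{\left(u \right)} = 8 \left(- u\right) = - 8 u$)
$- 2 \left(5 + \left(-2\right) \left(-1\right) n{\left(1 \right)}\right) j{\left(r \right)} = - 2 \left(5 + \left(-2\right) \left(-1\right) 2\right) \left(\left(-8\right) \frac{1}{6}\right) = - 2 \left(5 + 2 \cdot 2\right) \left(- \frac{4}{3}\right) = - 2 \left(5 + 4\right) \left(- \frac{4}{3}\right) = \left(-2\right) 9 \left(- \frac{4}{3}\right) = \left(-18\right) \left(- \frac{4}{3}\right) = 24$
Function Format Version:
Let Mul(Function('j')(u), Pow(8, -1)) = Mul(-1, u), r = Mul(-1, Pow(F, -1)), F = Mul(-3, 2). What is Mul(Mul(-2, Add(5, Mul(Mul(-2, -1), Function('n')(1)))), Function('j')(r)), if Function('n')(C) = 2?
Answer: 24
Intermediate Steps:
F = -6
r = Rational(1, 6) (r = Mul(-1, Pow(-6, -1)) = Mul(-1, Rational(-1, 6)) = Rational(1, 6) ≈ 0.16667)
Function('j')(u) = Mul(-8, u) (Function('j')(u) = Mul(8, Mul(-1, u)) = Mul(-8, u))
Mul(Mul(-2, Add(5, Mul(Mul(-2, -1), Function('n')(1)))), Function('j')(r)) = Mul(Mul(-2, Add(5, Mul(Mul(-2, -1), 2))), Mul(-8, Rational(1, 6))) = Mul(Mul(-2, Add(5, Mul(2, 2))), Rational(-4, 3)) = Mul(Mul(-2, Add(5, 4)), Rational(-4, 3)) = Mul(Mul(-2, 9), Rational(-4, 3)) = Mul(-18, Rational(-4, 3)) = 24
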